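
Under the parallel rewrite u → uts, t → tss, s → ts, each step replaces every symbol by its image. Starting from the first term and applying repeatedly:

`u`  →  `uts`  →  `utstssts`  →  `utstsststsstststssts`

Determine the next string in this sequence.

Rewriting the 20 symbols of utstsststsstststssts one by one yields uts tss ts tss ts ts tss ts tss ts ts tss ts tss ts tss ts ts tss ts; concatenated:

utstsststsstststsststsstststsststsststsstststssts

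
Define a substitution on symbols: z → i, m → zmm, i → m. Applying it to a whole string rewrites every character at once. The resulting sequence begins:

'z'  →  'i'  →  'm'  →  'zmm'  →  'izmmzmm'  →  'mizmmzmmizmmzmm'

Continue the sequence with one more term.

Replace each of the 15 characters of mizmmzmmizmmzmm in place — zmm m i zmm zmm i zmm zmm m i zmm zmm i zmm zmm — and concatenate.

zmmmizmmzmmizmmzmmmizmmzmmizmmzmm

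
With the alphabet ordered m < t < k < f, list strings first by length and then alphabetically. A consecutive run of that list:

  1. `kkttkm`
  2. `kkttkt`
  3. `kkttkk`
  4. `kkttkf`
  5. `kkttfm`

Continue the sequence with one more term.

kkttft

Find the rightmost character of kkttfm below f, bump it to the next letter, and reset everything to its right to m.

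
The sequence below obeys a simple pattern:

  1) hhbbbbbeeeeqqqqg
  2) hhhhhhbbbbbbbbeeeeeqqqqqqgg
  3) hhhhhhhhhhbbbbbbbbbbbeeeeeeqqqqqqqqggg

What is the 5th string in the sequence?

hhhhhhhhhhhhhhhhhhbbbbbbbbbbbbbbbbbeeeeeeeeqqqqqqqqqqqqggggg

Reading off run lengths: h runs 2, 6, 10; b runs 5, 8, 11; e runs 4, 5, 6; q runs 4, 6, 8; g runs 1, 2, 3 — each is linear in n (n = 1, 2, …).
For term 5, n = 5, so the run lengths are 18, 17, 8, 12, 5.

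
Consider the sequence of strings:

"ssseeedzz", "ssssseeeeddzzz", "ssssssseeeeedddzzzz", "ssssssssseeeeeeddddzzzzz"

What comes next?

Reading off run lengths: s runs 3, 5, 7, 9; e runs 3, 4, 5, 6; d runs 1, 2, 3, 4; z runs 2, 3, 4, 5 — each is linear in n (n = 1, 2, …).
At n = 5 the blocks have lengths 11, 7, 5, 6.

ssssssssssseeeeeeedddddzzzzzz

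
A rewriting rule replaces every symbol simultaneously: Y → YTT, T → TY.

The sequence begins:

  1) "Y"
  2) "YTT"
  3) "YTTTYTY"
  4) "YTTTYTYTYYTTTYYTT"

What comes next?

Rewriting the 17 symbols of YTTTYTYTYYTTTYYTT one by one yields YTT TY TY TY YTT TY YTT TY YTT YTT TY TY TY YTT YTT TY TY; concatenated:

YTTTYTYTYYTTTYYTTTYYTTYTTTYTYTYYTTYTTTYTY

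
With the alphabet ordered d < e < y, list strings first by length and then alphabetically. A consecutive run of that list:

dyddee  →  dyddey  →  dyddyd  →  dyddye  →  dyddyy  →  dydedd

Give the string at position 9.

Continuing the enumeration 3 steps past dydedd: dydedd → dydede → dydedy → (answer).

dydeed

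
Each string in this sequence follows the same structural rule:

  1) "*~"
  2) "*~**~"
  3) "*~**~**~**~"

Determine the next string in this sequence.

Every step duplicates the string with '*' between the halves.
Doubling *~**~**~**~ with '*' between the halves:

*~**~**~**~**~**~**~**~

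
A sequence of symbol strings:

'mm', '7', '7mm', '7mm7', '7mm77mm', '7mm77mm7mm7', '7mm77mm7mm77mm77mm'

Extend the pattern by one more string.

7mm77mm7mm77mm77mm7mm77mm7mm7

From term 3 onward, concatenate the last term with the second-to-last: 7·mm = 7mm, 7mm·7 = 7mm7, …
The next term joins 7mm77mm7mm77mm77mm and 7mm77mm7mm7.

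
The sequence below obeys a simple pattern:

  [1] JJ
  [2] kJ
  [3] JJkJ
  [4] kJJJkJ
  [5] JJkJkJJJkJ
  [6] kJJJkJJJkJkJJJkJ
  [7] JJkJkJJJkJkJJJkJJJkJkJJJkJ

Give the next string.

kJJJkJJJkJkJJJkJJJkJkJJJkJkJJJkJJJkJkJJJkJ

Each term (from the third on) is the two preceding terms concatenated in order: term 3 = JJ·kJ = JJkJ.
The next term joins kJJJkJJJkJkJJJkJ and JJkJkJJJkJkJJJkJJJkJkJJJkJ.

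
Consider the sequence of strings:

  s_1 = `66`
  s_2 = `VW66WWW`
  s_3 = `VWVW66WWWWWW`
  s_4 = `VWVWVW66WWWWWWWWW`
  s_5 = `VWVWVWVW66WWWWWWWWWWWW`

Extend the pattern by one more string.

Each term wraps the previous one in VW on the left and WWW on the right.
Applying this once more to VWVWVWVW66WWWWWWWWWWWW:

VWVWVWVWVW66WWWWWWWWWWWWWWW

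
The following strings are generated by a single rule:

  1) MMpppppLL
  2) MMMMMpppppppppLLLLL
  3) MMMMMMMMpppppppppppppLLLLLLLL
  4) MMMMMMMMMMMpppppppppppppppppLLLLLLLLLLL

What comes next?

MMMMMMMMMMMMMMpppppppppppppppppppppLLLLLLLLLLLLLL

Reading off run lengths: M runs 2, 5, 8, 11; p runs 5, 9, 13, 17; L runs 2, 5, 8, 11 — each is linear in n (n = 1, 2, …).
Setting n = 5 gives 14, 21, 14 characters in each block.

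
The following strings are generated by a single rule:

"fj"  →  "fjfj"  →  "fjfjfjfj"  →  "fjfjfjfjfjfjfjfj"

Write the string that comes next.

Each string is two copies of the previous one concatenated.
Doubling fjfjfjfjfjfjfjfj:

fjfjfjfjfjfjfjfjfjfjfjfjfjfjfjfj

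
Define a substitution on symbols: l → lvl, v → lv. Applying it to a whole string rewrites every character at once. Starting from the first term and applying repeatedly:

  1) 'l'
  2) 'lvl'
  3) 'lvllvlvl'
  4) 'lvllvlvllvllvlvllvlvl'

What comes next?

φ(lvllvlvllvllvlvllvlvl) expands symbol-by-symbol to lvl lv lvl lvl lv lvl lv lvl lvl lv lvl lvl lv lvl lv lvl lvl lv lvl lv lvl; joining the 21 pieces gives the next term.

lvllvlvllvllvlvllvlvllvllvlvllvllvlvllvlvllvllvlvllvlvl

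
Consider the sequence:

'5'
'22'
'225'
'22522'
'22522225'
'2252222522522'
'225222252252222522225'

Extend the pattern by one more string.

2252222522522225222252252222522522

This is a Fibonacci-style word recurrence s(k) = s(k−1)·s(k−2): e.g. 22·5 = 225.
The next term joins 225222252252222522225 and 2252222522522.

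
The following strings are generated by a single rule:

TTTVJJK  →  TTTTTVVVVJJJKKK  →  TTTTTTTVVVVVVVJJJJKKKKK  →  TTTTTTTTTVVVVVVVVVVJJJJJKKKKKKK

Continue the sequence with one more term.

TTTTTTTTTTTVVVVVVVVVVVVVJJJJJJKKKKKKKKK

Term n consists of 2n+1 T's, followed by 3n-2 V's, followed by n+1 J's, followed by 2n-1 K's (n = 1, 2, …).
At n = 5 the blocks have lengths 11, 13, 6, 9.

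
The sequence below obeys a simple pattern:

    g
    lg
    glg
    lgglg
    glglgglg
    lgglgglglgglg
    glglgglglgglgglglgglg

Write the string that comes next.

This is a Fibonacci-style word recurrence s(k) = s(k−2)·s(k−1): e.g. g·lg = glg.
Continuing: lgglgglglgglg · glglgglglgglgglglgglg gives term 8.

lgglgglglgglgglglgglglgglgglglgglg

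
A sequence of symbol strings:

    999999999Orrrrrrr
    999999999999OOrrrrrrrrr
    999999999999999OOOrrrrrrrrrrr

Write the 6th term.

Reading off run lengths: 9 runs 9, 12, 15; O runs 1, 2, 3; r runs 7, 9, 11 — each is linear in n, where the shown terms are n = 3, 4, 5.
Setting n = 8 gives 24, 6, 17 characters in each block.

999999999999999999999999OOOOOOrrrrrrrrrrrrrrrrr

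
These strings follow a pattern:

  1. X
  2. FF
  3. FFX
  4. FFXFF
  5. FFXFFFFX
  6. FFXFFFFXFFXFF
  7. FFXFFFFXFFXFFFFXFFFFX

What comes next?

From term 3 onward, concatenate the last term with the second-to-last: FF·X = FFX, FFX·FF = FFXFF, …
Continuing: FFXFFFFXFFXFFFFXFFFFX · FFXFFFFXFFXFF gives term 8.

FFXFFFFXFFXFFFFXFFFFXFFXFFFFXFFXFF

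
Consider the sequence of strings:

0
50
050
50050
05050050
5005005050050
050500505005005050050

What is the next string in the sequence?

5005005050050050500505005005050050

This is a Fibonacci-style word recurrence s(k) = s(k−2)·s(k−1): e.g. 0·50 = 050.
Continuing: 5005005050050 · 050500505005005050050 gives term 8.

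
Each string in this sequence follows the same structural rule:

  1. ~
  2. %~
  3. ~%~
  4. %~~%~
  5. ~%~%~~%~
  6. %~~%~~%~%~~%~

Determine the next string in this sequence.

~%~%~~%~%~~%~~%~%~~%~

Each term (from the third on) is the two preceding terms concatenated in order: term 3 = ~·%~ = ~%~.
So term 7 is ~%~%~~%~·%~~%~~%~%~~%~.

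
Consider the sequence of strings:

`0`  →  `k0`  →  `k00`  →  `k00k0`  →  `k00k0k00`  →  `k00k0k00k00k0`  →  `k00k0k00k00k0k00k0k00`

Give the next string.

From term 3 onward, concatenate the last term with the second-to-last: k0·0 = k00, k00·k0 = k00k0, …
Continuing: k00k0k00k00k0k00k0k00 · k00k0k00k00k0 gives term 8.

k00k0k00k00k0k00k0k00k00k0k00k00k0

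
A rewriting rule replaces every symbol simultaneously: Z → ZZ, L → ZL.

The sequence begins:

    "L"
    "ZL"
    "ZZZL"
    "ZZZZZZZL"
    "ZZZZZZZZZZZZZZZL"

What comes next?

ZZZZZZZZZZZZZZZZZZZZZZZZZZZZZZZL

φ(ZZZZZZZZZZZZZZZL) expands symbol-by-symbol to ZZ ZZ ZZ ZZ ZZ ZZ ZZ ZZ ZZ ZZ ZZ ZZ ZZ ZZ ZZ ZL; joining the 16 pieces gives the next term.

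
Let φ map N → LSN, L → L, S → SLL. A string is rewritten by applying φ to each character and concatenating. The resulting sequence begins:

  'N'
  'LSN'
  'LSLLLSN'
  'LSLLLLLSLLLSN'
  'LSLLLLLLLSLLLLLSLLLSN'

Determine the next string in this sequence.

LSLLLLLLLLLSLLLLLLLSLLLLLSLLLSN

Replace each of the 21 characters of LSLLLLLLLSLLLLLSLLLSN in place — L SLL L L L L L L L SLL L L L L L SLL L L L SLL LSN — and concatenate.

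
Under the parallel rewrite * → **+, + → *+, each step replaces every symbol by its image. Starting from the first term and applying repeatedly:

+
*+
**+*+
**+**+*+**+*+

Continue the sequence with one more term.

Rewriting the 13 symbols of **+**+*+**+*+ one by one yields **+ **+ *+ **+ **+ *+ **+ *+ **+ **+ *+ **+ *+; concatenated:

**+**+*+**+**+*+**+*+**+**+*+**+*+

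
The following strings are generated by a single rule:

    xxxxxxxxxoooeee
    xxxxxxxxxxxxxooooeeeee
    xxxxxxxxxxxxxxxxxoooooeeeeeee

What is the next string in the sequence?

xxxxxxxxxxxxxxxxxxxxxooooooeeeeeeeee

Each string has the form x^{4n+1} o^{n+1} e^{2n-1}, where the shown terms are n = 2, 3, 4.
For the next term, n = 5, so the run lengths are 21, 6, 9.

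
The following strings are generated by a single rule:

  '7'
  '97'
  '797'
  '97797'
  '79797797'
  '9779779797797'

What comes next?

797977979779779797797

From term 3 onward, concatenate the second-to-last term with the last: 7·97 = 797, 97·797 = 97797, …
Continuing: 79797797 · 9779779797797 gives term 7.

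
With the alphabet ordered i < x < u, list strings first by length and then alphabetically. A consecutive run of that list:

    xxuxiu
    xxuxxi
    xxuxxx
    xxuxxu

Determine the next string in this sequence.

The successor of xxuxxu increments the rightmost position that isn't already u and resets every position after it to i.

xxuxui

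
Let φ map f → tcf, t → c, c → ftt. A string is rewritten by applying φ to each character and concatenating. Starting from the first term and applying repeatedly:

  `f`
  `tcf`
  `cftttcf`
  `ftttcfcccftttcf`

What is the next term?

φ(ftttcfcccftttcf) expands symbol-by-symbol to tcf c c c ftt tcf ftt ftt ftt tcf c c c ftt tcf; joining the 15 pieces gives the next term.

tcfcccftttcffttfttftttcfcccftttcf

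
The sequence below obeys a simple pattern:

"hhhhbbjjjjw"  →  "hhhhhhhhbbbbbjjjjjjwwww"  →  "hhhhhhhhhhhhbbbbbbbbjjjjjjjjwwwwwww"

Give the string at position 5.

Reading off run lengths: h runs 4, 8, 12; b runs 2, 5, 8; j runs 4, 6, 8; w runs 1, 4, 7 — each is linear in n (n = 1, 2, …).
At n = 5 the blocks have lengths 20, 14, 12, 13.

hhhhhhhhhhhhhhhhhhhhbbbbbbbbbbbbbbjjjjjjjjjjjjwwwwwwwwwwwww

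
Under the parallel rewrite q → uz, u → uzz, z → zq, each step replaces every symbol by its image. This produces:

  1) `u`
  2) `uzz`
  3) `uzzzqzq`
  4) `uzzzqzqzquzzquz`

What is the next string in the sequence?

Replace each of the 15 characters of uzzzqzqzquzzquz in place — uzz zq zq zq uz zq uz zq uz uzz zq zq uz uzz zq — and concatenate.

uzzzqzqzquzzquzzquzuzzzqzquzuzzzq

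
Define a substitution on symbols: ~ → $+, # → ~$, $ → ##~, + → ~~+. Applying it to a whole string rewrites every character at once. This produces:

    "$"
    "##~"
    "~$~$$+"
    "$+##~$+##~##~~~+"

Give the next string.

##~~~+~$~$$+##~~~+~$~$$+~$~$$+$+$+~~+

φ($+##~$+##~##~~~+) expands symbol-by-symbol to ##~ ~~+ ~$ ~$ $+ ##~ ~~+ ~$ ~$ $+ ~$ ~$ $+ $+ $+ ~~+; joining the 16 pieces gives the next term.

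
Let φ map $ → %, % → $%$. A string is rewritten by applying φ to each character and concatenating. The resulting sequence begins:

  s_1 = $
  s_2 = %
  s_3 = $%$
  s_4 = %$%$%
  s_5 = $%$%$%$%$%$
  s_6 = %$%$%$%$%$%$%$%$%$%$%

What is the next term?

Replace each of the 21 characters of %$%$%$%$%$%$%$%$%$%$% in place — $%$ % $%$ % $%$ % $%$ % $%$ % $%$ % $%$ % $%$ % $%$ % $%$ % $%$ — and concatenate.

$%$%$%$%$%$%$%$%$%$%$%$%$%$%$%$%$%$%$%$%$%$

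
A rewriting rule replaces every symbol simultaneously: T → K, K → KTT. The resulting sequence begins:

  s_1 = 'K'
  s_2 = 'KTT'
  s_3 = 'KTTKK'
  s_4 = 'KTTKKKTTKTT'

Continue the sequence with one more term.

KTTKKKTTKTTKTTKKKTTKK

Rewriting each symbol of KTTKKKTTKTT: K→KTT, T→K, T→K, K→KTT, K→KTT, K→KTT, T→K, T→K, K→KTT, T→K, T→K, which concatenates to KTT K K KTT KTT KTT K K KTT K K.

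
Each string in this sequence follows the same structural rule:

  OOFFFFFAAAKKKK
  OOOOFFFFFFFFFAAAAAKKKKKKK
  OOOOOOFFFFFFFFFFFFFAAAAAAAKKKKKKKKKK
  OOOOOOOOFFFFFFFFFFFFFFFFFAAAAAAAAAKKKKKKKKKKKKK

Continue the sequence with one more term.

The n-th term is 2n O's then 4n+1 F's then 2n+1 A's then 3n+1 K's (n = 1, 2, …).
For the next term, n = 5, so the run lengths are 10, 21, 11, 16.

OOOOOOOOOOFFFFFFFFFFFFFFFFFFFFFAAAAAAAAAAAKKKKKKKKKKKKKKKK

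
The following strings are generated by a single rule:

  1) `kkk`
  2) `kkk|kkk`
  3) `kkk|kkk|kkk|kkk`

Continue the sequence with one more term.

Every step duplicates the string with '|' between the halves.
Doubling kkk|kkk|kkk|kkk with '|' between the halves:

kkk|kkk|kkk|kkk|kkk|kkk|kkk|kkk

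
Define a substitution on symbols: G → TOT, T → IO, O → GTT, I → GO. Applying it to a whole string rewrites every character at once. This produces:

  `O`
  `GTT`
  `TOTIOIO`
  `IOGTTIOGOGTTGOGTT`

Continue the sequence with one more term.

GOGTTTOTIOIOGOGTTTOTGTTTOTIOIOTOTGTTTOTIOIO

φ(IOGTTIOGOGTTGOGTT) expands symbol-by-symbol to GO GTT TOT IO IO GO GTT TOT GTT TOT IO IO TOT GTT TOT IO IO; joining the 17 pieces gives the next term.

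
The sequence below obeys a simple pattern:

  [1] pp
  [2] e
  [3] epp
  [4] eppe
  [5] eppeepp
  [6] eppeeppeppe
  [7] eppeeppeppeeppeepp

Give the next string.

eppeeppeppeeppeeppeppeeppeppe

Each term (from the third on) is the previous term followed by the one before it: term 3 = e·pp = epp.
So term 8 is eppeeppeppeeppeepp·eppeeppeppe.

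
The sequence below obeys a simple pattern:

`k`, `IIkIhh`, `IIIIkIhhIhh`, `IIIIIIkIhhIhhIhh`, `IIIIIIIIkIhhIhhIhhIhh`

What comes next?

Each term wraps the previous one in II on the left and Ihh on the right.
One more step from IIIIIIIIkIhhIhhIhhIhh gives the answer.

IIIIIIIIIIkIhhIhhIhhIhhIhh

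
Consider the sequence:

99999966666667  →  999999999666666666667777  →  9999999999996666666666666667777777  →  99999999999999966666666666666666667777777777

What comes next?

The n-th term is 3n+3 9's then 4n+3 6's then 3n-2 7's (n = 1, 2, …).
Setting n = 5 gives 18, 23, 13 characters in each block.

999999999999999999666666666666666666666667777777777777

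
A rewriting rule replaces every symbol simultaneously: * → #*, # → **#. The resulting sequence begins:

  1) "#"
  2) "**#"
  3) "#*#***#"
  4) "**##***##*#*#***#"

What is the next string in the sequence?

φ(**##***##*#*#***#) expands symbol-by-symbol to #* #* **# **# #* #* #* **# **# #* **# #* **# #* #* #* **#; joining the 17 pieces gives the next term.

#*#***#**##*#*#***#**##***##***##*#*#***#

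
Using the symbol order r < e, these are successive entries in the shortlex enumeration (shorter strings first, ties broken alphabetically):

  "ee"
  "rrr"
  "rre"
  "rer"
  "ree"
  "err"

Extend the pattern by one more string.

ere

Treat err as a base-2 numeral over the given alphabet and add one, carrying through any trailing e's.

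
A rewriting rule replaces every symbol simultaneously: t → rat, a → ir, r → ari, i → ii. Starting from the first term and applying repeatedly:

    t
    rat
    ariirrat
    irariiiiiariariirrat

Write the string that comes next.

iiariirariiiiiiiiiiiirariiiirariiiiiariariirrat

Replace each of the 20 characters of irariiiiiariariirrat in place — ii ari ir ari ii ii ii ii ii ir ari ii ir ari ii ii ari ari ir rat — and concatenate.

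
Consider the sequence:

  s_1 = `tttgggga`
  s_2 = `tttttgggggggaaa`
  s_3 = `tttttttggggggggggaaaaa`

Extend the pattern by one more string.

Reading off run lengths: t runs 3, 5, 7; g runs 4, 7, 10; a runs 1, 3, 5 — each is linear in n (n = 1, 2, …).
Setting n = 4 gives 9, 13, 7 characters in each block.

tttttttttgggggggggggggaaaaaaa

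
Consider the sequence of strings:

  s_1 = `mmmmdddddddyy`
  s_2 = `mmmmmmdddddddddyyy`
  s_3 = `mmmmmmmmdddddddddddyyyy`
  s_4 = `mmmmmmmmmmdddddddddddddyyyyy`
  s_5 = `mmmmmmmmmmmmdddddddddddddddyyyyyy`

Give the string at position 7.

mmmmmmmmmmmmmmmmdddddddddddddddddddyyyyyyyy

Reading off run lengths: m runs 4, 6, 8, 10, 12; d runs 7, 9, 11, 13, 15; y runs 2, 3, 4, 5, 6 — each is linear in n, where the shown terms are n = 2, 3, 4, 5, 6.
At n = 8 the blocks have lengths 16, 19, 8.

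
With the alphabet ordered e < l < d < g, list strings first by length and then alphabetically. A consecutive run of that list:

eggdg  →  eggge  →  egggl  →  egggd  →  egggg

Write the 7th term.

leeel

Advancing 2 positions from egggg through egggg → leeee reaches term 7.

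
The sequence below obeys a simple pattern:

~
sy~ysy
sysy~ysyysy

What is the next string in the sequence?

Each term wraps the previous one in sy on the left and ysy on the right.
So the next term is sy·sysy~ysyysy·ysy.

sysysy~ysyysyysy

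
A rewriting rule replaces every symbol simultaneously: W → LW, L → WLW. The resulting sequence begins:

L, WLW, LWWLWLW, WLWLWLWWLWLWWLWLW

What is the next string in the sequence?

LWWLWLWWLWLWWLWLWLWWLWLWWLWLWLWWLWLWWLWLW

Applying the rule to each of the 17 symbols of WLWLWLWWLWLWWLWLW gives the pieces LW WLW LW WLW LW WLW LW LW WLW LW WLW LW LW WLW LW WLW LW, which concatenate to the answer.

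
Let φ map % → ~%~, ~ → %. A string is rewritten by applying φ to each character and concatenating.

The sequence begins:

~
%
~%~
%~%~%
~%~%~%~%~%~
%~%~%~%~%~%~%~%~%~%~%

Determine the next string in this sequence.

φ(%~%~%~%~%~%~%~%~%~%~%) expands symbol-by-symbol to ~%~ % ~%~ % ~%~ % ~%~ % ~%~ % ~%~ % ~%~ % ~%~ % ~%~ % ~%~ % ~%~; joining the 21 pieces gives the next term.

~%~%~%~%~%~%~%~%~%~%~%~%~%~%~%~%~%~%~%~%~%~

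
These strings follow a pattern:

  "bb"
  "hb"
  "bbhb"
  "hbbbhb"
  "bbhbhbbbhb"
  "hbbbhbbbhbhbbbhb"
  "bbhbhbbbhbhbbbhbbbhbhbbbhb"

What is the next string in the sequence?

hbbbhbbbhbhbbbhbbbhbhbbbhbhbbbhbbbhbhbbbhb

From term 3 onward, concatenate the second-to-last term with the last: bb·hb = bbhb, hb·bbhb = hbbbhb, …
Continuing: hbbbhbbbhbhbbbhb · bbhbhbbbhbhbbbhbbbhbhbbbhb gives term 8.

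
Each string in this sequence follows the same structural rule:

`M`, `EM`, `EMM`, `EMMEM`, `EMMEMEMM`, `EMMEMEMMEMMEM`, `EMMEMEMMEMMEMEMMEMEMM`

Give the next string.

EMMEMEMMEMMEMEMMEMEMMEMMEMEMMEMMEM

Each term (from the third on) is the previous term followed by the one before it: term 3 = EM·M = EMM.
The next term joins EMMEMEMMEMMEMEMMEMEMM and EMMEMEMMEMMEM.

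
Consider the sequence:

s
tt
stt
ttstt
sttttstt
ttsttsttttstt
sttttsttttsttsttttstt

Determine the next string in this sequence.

ttsttsttttsttsttttsttttsttsttttstt

Each term (from the third on) is the two preceding terms concatenated in order: term 3 = s·tt = stt.
Continuing: ttsttsttttstt · sttttsttttsttsttttstt gives term 8.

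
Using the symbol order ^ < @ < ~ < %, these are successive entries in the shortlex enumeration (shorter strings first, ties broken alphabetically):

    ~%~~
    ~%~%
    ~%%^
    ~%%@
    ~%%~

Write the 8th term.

Advancing 3 positions from ~%%~ through ~%%~ → ~%%% → %^^^ reaches term 8.

%^^@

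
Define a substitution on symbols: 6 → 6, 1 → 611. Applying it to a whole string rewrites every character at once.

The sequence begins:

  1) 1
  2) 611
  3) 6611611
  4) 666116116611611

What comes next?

Rewriting the 15 symbols of 666116116611611 one by one yields 6 6 6 611 611 6 611 611 6 6 611 611 6 611 611; concatenated:

6666116116611611666116116611611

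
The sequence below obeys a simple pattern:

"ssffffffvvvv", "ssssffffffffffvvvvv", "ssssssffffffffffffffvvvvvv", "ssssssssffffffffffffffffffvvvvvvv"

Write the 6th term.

ssssssssssssffffffffffffffffffffffffffvvvvvvvvv

Term n consists of 2n s's, followed by 4n+2 f's, followed by n+3 v's (n = 1, 2, …).
At n = 6 the blocks have lengths 12, 26, 9.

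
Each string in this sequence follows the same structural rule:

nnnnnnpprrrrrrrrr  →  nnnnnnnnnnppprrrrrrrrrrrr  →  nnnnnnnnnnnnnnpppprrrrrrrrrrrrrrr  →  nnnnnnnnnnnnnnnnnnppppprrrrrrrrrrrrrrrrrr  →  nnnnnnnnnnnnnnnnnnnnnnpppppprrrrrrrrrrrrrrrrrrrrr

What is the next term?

The n-th term is 4n-2 n's then n p's then 3n+3 r's, where the shown terms are n = 2, 3, 4, 5, 6.
At n = 7 the blocks have lengths 26, 7, 24.

nnnnnnnnnnnnnnnnnnnnnnnnnnppppppprrrrrrrrrrrrrrrrrrrrrrrr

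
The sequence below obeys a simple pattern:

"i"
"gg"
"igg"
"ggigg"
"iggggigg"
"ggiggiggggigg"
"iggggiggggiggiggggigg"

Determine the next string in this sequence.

From term 3 onward, concatenate the second-to-last term with the last: i·gg = igg, gg·igg = ggigg, …
Continuing: ggiggiggggigg · iggggiggggiggiggggigg gives term 8.

ggiggiggggiggiggggiggggiggiggggigg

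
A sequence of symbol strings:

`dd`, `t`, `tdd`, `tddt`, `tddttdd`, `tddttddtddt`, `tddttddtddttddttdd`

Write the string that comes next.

Each term (from the third on) is the previous term followed by the one before it: term 3 = t·dd = tdd.
So term 8 is tddttddtddttddttdd·tddttddtddt.

tddttddtddttddttddtddttddtddt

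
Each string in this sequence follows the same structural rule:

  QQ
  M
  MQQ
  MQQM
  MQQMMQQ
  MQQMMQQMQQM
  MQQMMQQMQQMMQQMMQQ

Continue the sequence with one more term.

From term 3 onward, concatenate the last term with the second-to-last: M·QQ = MQQ, MQQ·M = MQQM, …
The next term joins MQQMMQQMQQMMQQMMQQ and MQQMMQQMQQM.

MQQMMQQMQQMMQQMMQQMQQMMQQMQQM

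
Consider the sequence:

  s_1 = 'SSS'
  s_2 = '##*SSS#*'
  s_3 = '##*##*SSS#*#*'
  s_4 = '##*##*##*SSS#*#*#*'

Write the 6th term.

s(k+1) = ##*·s(k)·#*, so each term gains ##* as a prefix and #* as a suffix.
From ##*##*##*SSS#*#*#*, 2 further steps: ##*##*##*SSS#*#*#* → ##*##*##*##*SSS#*#*#*#* → (answer).

##*##*##*##*##*SSS#*#*#*#*#*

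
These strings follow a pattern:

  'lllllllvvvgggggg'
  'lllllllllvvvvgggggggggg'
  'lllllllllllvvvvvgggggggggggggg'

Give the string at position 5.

The n-th term is 2n+3 l's then n+1 v's then 4n-2 g's, where the shown terms are n = 2, 3, 4.
Setting n = 6 gives 15, 7, 22 characters in each block.

lllllllllllllllvvvvvvvgggggggggggggggggggggg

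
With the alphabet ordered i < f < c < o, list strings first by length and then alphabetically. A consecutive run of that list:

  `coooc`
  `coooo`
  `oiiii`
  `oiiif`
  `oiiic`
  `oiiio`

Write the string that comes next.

The successor of oiiio increments the rightmost position that isn't already o and resets every position after it to i.

oiifi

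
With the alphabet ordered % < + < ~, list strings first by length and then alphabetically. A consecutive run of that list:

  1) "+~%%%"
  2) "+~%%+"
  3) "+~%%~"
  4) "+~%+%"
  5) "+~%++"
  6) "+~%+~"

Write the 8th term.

Stepping forward 2 times from +~%+~: +~%+~ → +~%~%, then the target.

+~%~+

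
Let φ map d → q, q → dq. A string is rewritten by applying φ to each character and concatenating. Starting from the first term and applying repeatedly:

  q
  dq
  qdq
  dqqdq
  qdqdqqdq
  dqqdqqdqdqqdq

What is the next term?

Replace each of the 13 characters of dqqdqqdqdqqdq in place — q dq dq q dq dq q dq q dq dq q dq — and concatenate.

qdqdqqdqdqqdqqdqdqqdq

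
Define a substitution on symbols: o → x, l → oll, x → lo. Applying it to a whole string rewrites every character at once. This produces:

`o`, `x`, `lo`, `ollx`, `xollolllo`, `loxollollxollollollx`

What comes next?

ollxloxollollxollollloxollollxollollxollolllo

Replace each of the 20 characters of loxollollxollollollx in place — oll x lo x oll oll x oll oll lo x oll oll x oll oll x oll oll lo — and concatenate.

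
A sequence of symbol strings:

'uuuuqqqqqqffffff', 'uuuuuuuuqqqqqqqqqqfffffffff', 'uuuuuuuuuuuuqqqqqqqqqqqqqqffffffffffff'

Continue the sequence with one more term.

Term n consists of 4n u's, followed by 4n+2 q's, followed by 3n+3 f's (n = 1, 2, …).
Setting n = 4 gives 16, 18, 15 characters in each block.

uuuuuuuuuuuuuuuuqqqqqqqqqqqqqqqqqqfffffffffffffff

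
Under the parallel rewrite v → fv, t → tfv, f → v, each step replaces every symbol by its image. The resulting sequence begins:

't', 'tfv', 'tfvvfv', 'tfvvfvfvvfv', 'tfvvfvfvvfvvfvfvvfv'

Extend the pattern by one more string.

Rewriting the 19 symbols of tfvvfvfvvfvvfvfvvfv one by one yields tfv v fv fv v fv v fv fv v fv fv v fv v fv fv v fv; concatenated:

tfvvfvfvvfvvfvfvvfvfvvfvvfvfvvfv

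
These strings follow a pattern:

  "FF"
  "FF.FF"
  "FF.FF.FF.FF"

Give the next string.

Every step duplicates the string with '.' between the halves.
Doubling FF.FF.FF.FF with '.' between the halves:

FF.FF.FF.FF.FF.FF.FF.FF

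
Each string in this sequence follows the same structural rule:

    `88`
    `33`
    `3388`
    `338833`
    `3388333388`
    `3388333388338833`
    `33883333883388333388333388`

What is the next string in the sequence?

Each term (from the third on) is the previous term followed by the one before it: term 3 = 33·88 = 3388.
Continuing: 33883333883388333388333388 · 3388333388338833 gives term 8.

338833338833883333883333883388333388338833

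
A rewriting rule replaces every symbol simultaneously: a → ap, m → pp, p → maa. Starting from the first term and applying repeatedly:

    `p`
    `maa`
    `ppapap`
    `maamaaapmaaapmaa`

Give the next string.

ppapapppapapapmaappapapapmaappapap

Applying the rule to each of the 16 symbols of maamaaapmaaapmaa gives the pieces pp ap ap pp ap ap ap maa pp ap ap ap maa pp ap ap, which concatenate to the answer.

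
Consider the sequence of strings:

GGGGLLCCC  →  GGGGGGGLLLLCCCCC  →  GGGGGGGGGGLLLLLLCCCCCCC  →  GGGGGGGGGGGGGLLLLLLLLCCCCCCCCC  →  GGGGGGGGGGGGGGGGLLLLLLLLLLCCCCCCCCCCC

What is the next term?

Term n consists of 3n-2 G's, followed by 2n-2 L's, followed by 2n-1 C's, where the shown terms are n = 2, 3, 4, 5, 6.
At n = 7 the blocks have lengths 19, 12, 13.

GGGGGGGGGGGGGGGGGGGLLLLLLLLLLLLCCCCCCCCCCCCC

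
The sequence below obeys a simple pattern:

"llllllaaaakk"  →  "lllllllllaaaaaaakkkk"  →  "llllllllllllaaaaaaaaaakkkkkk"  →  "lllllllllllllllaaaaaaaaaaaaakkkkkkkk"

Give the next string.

Reading off run lengths: l runs 6, 9, 12, 15; a runs 4, 7, 10, 13; k runs 2, 4, 6, 8 — each is linear in n, where the shown terms are n = 2, 3, 4, 5.
For the next term, n = 6, so the run lengths are 18, 16, 10.

llllllllllllllllllaaaaaaaaaaaaaaaakkkkkkkkkk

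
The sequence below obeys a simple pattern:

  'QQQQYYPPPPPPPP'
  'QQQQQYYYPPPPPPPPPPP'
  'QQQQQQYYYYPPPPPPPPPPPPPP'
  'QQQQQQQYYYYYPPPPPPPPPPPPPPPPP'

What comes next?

Term n consists of n+1 Q's, followed by n-1 Y's, followed by 3n-1 P's, where the shown terms are n = 3, 4, 5, 6.
Setting n = 7 gives 8, 6, 20 characters in each block.

QQQQQQQQYYYYYYPPPPPPPPPPPPPPPPPPPP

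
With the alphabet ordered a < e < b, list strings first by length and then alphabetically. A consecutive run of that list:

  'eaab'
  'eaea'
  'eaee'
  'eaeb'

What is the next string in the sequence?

eaba

The successor of eaeb increments the rightmost position that isn't already b and resets every position after it to a.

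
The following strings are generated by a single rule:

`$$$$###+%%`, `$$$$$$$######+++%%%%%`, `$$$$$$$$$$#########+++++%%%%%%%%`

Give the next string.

Reading off run lengths: $ runs 4, 7, 10; # runs 3, 6, 9; + runs 1, 3, 5; % runs 2, 5, 8 — each is linear in n (n = 1, 2, …).
Setting n = 4 gives 13, 12, 7, 11 characters in each block.

$$$$$$$$$$$$$############+++++++%%%%%%%%%%%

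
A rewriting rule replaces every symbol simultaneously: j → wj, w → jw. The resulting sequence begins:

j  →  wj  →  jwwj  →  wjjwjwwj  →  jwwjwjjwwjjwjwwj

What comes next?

φ(jwwjwjjwwjjwjwwj) expands symbol-by-symbol to wj jw jw wj jw wj wj jw jw wj wj jw wj jw jw wj; joining the 16 pieces gives the next term.

wjjwjwwjjwwjwjjwjwwjwjjwwjjwjwwj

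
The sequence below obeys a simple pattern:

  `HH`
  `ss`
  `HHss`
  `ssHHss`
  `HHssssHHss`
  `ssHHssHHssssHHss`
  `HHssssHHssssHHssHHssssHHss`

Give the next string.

This is a Fibonacci-style word recurrence s(k) = s(k−2)·s(k−1): e.g. HH·ss = HHss.
So term 8 is ssHHssHHssssHHss·HHssssHHssssHHssHHssssHHss.

ssHHssHHssssHHssHHssssHHssssHHssHHssssHHss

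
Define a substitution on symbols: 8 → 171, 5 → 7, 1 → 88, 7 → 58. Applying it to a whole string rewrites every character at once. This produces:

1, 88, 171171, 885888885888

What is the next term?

17117171711711711711717171171171

Expanding 885888885888: 8→171, 8→171, 5→7, 8→171, 8→171, 8→171, 8→171, 8→171, 5→7, 8→171, 8→171, 8→171. Concatenated: 171 171 7 171 171 171 171 171 7 171 171 171.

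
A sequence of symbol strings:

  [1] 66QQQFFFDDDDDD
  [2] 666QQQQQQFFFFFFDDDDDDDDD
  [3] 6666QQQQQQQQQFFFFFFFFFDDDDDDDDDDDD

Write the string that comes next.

66666QQQQQQQQQQQQFFFFFFFFFFFFDDDDDDDDDDDDDDD

Term n consists of n+1 6's, followed by 3n Q's, followed by 3n F's, followed by 3n+3 D's (n = 1, 2, …).
At n = 4 the blocks have lengths 5, 12, 12, 15.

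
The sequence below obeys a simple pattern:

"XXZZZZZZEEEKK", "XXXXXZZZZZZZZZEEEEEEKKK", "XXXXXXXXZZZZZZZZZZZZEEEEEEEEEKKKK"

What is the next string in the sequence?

Each string has the form X^{3n-1} Z^{3n+3} E^{3n} K^{n+1} (n = 1, 2, …).
For the next term, n = 4, so the run lengths are 11, 15, 12, 5.

XXXXXXXXXXXZZZZZZZZZZZZZZZEEEEEEEEEEEEKKKKK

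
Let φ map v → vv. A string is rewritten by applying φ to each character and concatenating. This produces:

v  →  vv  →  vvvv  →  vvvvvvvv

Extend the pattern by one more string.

vvvvvvvvvvvvvvvv

Expanding vvvvvvvv: v→vv, v→vv, v→vv, v→vv, v→vv, v→vv, v→vv, v→vv. Concatenated: vv vv vv vv vv vv vv vv.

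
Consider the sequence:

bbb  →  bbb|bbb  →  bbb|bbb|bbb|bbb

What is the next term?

s(k+1) = s(k)·|·s(k) — each term doubles the last with '|' between the halves.
One more doubling of bbb|bbb|bbb|bbb gives the answer.

bbb|bbb|bbb|bbb|bbb|bbb|bbb|bbb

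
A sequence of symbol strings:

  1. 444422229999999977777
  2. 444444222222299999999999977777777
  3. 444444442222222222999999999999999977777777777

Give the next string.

444444444422222222222229999999999999999999977777777777777

Each string has the form 4^{2n} 2^{3n-2} 9^{4n} 7^{3n-1}, where the shown terms are n = 2, 3, 4.
For the next term, n = 5, so the run lengths are 10, 13, 20, 14.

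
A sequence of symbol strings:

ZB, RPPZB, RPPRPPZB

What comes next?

RPPRPPRPPZB

Every step adds RPP at the front: s(k+1) = RPP·s(k).
So the next term is RPP·RPPRPPZB.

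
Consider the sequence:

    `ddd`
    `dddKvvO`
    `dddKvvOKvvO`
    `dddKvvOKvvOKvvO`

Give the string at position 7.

Each term is the previous one with KvvO appended.
From dddKvvOKvvOKvvO, 3 further steps: dddKvvOKvvOKvvO → dddKvvOKvvOKvvOKvvO → dddKvvOKvvOKvvOKvvOKvvO → (answer).

dddKvvOKvvOKvvOKvvOKvvOKvvO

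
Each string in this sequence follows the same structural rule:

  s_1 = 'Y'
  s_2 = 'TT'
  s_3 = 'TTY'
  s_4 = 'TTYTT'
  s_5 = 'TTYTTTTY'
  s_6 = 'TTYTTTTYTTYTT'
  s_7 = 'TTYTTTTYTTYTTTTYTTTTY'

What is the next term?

TTYTTTTYTTYTTTTYTTTTYTTYTTTTYTTYTT

From term 3 onward, concatenate the last term with the second-to-last: TT·Y = TTY, TTY·TT = TTYTT, …
Continuing: TTYTTTTYTTYTTTTYTTTTY · TTYTTTTYTTYTT gives term 8.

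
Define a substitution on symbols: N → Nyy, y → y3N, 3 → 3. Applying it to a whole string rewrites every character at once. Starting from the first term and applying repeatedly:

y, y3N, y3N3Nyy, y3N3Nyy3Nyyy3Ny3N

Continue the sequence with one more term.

y3N3Nyy3Nyyy3Ny3N3Nyyy3Ny3Ny3N3Nyyy3N3Nyy

φ(y3N3Nyy3Nyyy3Ny3N) expands symbol-by-symbol to y3N 3 Nyy 3 Nyy y3N y3N 3 Nyy y3N y3N y3N 3 Nyy y3N 3 Nyy; joining the 17 pieces gives the next term.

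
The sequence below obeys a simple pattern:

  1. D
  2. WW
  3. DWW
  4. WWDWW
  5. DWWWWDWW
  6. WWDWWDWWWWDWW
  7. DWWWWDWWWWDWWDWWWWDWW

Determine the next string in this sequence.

This is a Fibonacci-style word recurrence s(k) = s(k−2)·s(k−1): e.g. D·WW = DWW.
So term 8 is WWDWWDWWWWDWW·DWWWWDWWWWDWWDWWWWDWW.

WWDWWDWWWWDWWDWWWWDWWWWDWWDWWWWDWW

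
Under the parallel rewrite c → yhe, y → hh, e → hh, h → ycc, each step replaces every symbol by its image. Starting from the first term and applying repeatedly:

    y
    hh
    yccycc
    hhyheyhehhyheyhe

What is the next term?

yccycchhycchhhhycchhyccycchhycchhhhycchh

Applying the rule to each of the 16 symbols of hhyheyhehhyheyhe gives the pieces ycc ycc hh ycc hh hh ycc hh ycc ycc hh ycc hh hh ycc hh, which concatenate to the answer.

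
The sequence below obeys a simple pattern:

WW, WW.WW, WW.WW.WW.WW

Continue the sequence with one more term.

Every step duplicates the string with '.' between the halves.
Doubling WW.WW.WW.WW with '.' between the halves:

WW.WW.WW.WW.WW.WW.WW.WW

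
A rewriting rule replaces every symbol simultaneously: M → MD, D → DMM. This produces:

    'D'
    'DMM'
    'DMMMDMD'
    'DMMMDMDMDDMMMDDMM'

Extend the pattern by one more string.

φ(DMMMDMDMDDMMMDDMM) expands symbol-by-symbol to DMM MD MD MD DMM MD DMM MD DMM DMM MD MD MD DMM DMM MD MD; joining the 17 pieces gives the next term.

DMMMDMDMDDMMMDDMMMDDMMDMMMDMDMDDMMDMMMDMD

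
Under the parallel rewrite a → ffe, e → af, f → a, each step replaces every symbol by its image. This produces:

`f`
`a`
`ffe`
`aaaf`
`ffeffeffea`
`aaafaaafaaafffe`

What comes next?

Applying the rule to each of the 15 symbols of aaafaaafaaafffe gives the pieces ffe ffe ffe a ffe ffe ffe a ffe ffe ffe a a a af, which concatenate to the answer.

ffeffeffeaffeffeffeaffeffeffeaaaaf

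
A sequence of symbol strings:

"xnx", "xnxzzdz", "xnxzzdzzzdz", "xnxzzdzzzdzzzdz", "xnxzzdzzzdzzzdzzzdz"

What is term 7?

Every step adds zzdz to the end: s(k+1) = s(k)·zzdz.
From xnxzzdzzzdzzzdzzzdz, 2 further steps: xnxzzdzzzdzzzdzzzdz → xnxzzdzzzdzzzdzzzdzzzdz → (answer).

xnxzzdzzzdzzzdzzzdzzzdzzzdz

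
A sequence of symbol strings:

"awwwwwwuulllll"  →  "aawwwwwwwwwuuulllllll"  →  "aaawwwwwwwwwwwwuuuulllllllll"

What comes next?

aaaawwwwwwwwwwwwwwwuuuuulllllllllll

The n-th term is n-1 a's then 3n w's then n u's then 2n+1 l's, where the shown terms are n = 2, 3, 4.
Setting n = 5 gives 4, 15, 5, 11 characters in each block.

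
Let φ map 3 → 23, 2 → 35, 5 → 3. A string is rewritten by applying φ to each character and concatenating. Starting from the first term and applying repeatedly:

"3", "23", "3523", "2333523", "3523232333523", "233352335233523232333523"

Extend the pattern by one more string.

Applying the rule to each of the 24 symbols of 233352335233523232333523 gives the pieces 35 23 23 23 3 35 23 23 3 35 23 23 3 35 23 35 23 35 23 23 23 3 35 23, which concatenate to the answer.

35232323335232333523233352335233523232333523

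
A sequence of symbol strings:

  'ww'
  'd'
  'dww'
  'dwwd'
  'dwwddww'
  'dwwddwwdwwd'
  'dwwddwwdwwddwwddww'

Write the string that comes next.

dwwddwwdwwddwwddwwdwwddwwdwwd

Each term (from the third on) is the previous term followed by the one before it: term 3 = d·ww = dww.
The next term joins dwwddwwdwwddwwddww and dwwddwwdwwd.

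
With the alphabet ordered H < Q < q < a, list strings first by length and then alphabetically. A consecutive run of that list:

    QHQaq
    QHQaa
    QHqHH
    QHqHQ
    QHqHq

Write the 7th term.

QHqQH

Stepping forward 2 times from QHqHq: QHqHq → QHqHa, then the target.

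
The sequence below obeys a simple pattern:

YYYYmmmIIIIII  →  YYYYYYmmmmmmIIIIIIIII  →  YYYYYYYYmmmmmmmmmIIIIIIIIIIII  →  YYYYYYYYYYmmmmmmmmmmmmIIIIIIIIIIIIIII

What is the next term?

YYYYYYYYYYYYmmmmmmmmmmmmmmmIIIIIIIIIIIIIIIIII

Reading off run lengths: Y runs 4, 6, 8, 10; m runs 3, 6, 9, 12; I runs 6, 9, 12, 15 — each is linear in n (n = 1, 2, …).
For the next term, n = 5, so the run lengths are 12, 15, 18.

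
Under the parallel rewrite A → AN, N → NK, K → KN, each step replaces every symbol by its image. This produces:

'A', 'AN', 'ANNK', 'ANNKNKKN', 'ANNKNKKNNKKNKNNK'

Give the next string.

ANNKNKKNNKKNKNNKNKKNKNNKKNNKNKKN

Replace each of the 16 characters of ANNKNKKNNKKNKNNK in place — AN NK NK KN NK KN KN NK NK KN KN NK KN NK NK KN — and concatenate.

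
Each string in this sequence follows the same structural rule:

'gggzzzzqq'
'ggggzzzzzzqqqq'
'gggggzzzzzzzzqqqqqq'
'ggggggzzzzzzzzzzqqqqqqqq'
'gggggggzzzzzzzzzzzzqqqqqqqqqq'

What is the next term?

Term n consists of n+2 g's, followed by 2n+2 z's, followed by 2n q's (n = 1, 2, …).
At n = 6 the blocks have lengths 8, 14, 12.

ggggggggzzzzzzzzzzzzzzqqqqqqqqqqqq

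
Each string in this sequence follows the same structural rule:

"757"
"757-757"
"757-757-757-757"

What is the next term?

757-757-757-757-757-757-757-757

s(k+1) = s(k)·-·s(k) — each term doubles the last with '-' between the halves.
One more doubling of 757-757-757-757 gives the answer.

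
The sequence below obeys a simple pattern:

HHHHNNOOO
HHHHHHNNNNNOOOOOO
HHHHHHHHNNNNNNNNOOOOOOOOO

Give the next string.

HHHHHHHHHHNNNNNNNNNNNOOOOOOOOOOOO

Each string has the form H^{2n+2} N^{3n-1} O^{3n} (n = 1, 2, …).
At n = 4 the blocks have lengths 10, 11, 12.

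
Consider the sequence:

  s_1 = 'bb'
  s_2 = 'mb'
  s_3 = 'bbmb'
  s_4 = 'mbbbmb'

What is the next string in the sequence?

bbmbmbbbmb

From term 3 onward, concatenate the second-to-last term with the last: bb·mb = bbmb, mb·bbmb = mbbbmb, …
Continuing: bbmb · mbbbmb gives term 5.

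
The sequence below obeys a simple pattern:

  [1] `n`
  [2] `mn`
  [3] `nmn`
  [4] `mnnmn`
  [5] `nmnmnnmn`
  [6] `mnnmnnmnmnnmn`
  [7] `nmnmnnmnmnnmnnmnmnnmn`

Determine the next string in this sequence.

mnnmnnmnmnnmnnmnmnnmnmnnmnnmnmnnmn

This is a Fibonacci-style word recurrence s(k) = s(k−2)·s(k−1): e.g. n·mn = nmn.
So term 8 is mnnmnnmnmnnmn·nmnmnnmnmnnmnnmnmnnmn.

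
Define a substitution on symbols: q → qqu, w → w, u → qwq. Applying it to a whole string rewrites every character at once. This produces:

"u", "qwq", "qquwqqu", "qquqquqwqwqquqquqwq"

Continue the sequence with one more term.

Applying the rule to each of the 19 symbols of qquqquqwqwqquqquqwq gives the pieces qqu qqu qwq qqu qqu qwq qqu w qqu w qqu qqu qwq qqu qqu qwq qqu w qqu, which concatenate to the answer.

qquqquqwqqquqquqwqqquwqquwqquqquqwqqquqquqwqqquwqqu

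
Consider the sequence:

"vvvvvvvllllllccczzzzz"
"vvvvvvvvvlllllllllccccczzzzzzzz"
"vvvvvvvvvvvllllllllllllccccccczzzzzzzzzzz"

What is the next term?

vvvvvvvvvvvvvlllllllllllllllccccccccczzzzzzzzzzzzzz

Term n consists of 2n+3 v's, followed by 3n l's, followed by 2n-1 c's, followed by 3n-1 z's, where the shown terms are n = 2, 3, 4.
For the next term, n = 5, so the run lengths are 13, 15, 9, 14.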